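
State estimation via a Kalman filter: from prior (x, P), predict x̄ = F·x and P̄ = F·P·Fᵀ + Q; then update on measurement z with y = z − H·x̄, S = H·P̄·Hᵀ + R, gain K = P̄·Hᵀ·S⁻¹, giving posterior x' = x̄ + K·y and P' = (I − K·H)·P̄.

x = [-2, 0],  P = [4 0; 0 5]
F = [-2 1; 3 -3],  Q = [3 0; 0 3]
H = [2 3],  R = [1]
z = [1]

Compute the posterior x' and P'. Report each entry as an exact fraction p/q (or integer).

x̄ = F·x = [4, -6]
P̄ = F·P·Fᵀ + Q = [24 -39; -39 84]
y = z − H·x̄ = [11]
S = H·P̄·Hᵀ + R = [385]
K = P̄·Hᵀ·S⁻¹ = [-69/385; 174/385]
x' = x̄ + K·y = [71/35, -36/35]
P' = (I − K·H)·P̄ = [4479/385 -3009/385; -3009/385 2064/385]

x' = [71/35, -36/35]
P' = [4479/385 -3009/385; -3009/385 2064/385]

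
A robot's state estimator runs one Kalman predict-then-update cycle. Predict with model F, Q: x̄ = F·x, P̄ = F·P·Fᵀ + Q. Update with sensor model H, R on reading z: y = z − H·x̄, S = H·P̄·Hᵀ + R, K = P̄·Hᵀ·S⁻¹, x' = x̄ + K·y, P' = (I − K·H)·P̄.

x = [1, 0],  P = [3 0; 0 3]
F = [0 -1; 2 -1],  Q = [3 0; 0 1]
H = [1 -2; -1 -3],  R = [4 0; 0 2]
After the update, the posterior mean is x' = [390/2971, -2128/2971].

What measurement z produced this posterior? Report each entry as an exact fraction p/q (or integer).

x̄ = F·x = [0, 2]
P̄ = F·P·Fᵀ + Q = [6 3; 3 16]
S = H·P̄·Hᵀ + R = [62 87; 87 170]
K = P̄·Hᵀ·S⁻¹ = [1305/2971 -930/2971; -493/2971 -639/2971]
x' − x̄ = [390/2971, -8070/2971] = K·y
y = (KᵀK)⁻¹·Kᵀ·(x' − x̄) = [6, 8]
z = y + H·x̄ = [6, 8] + [-4, -6] = [2, 2]

z = [2, 2]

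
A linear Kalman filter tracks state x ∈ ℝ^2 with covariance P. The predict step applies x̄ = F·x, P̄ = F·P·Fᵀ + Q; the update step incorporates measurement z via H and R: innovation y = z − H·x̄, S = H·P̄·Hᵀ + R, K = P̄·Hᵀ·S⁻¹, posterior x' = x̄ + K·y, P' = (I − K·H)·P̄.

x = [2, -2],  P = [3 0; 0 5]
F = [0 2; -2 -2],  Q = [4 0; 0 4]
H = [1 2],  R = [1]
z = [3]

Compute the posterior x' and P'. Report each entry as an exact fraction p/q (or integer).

x̄ = F·x = [-4, 0]
P̄ = F·P·Fᵀ + Q = [24 -20; -20 36]
y = z − H·x̄ = [7]
S = H·P̄·Hᵀ + R = [89]
K = P̄·Hᵀ·S⁻¹ = [-16/89; 52/89]
x' = x̄ + K·y = [-468/89, 364/89]
P' = (I − K·H)·P̄ = [1880/89 -948/89; -948/89 500/89]

x' = [-468/89, 364/89]
P' = [1880/89 -948/89; -948/89 500/89]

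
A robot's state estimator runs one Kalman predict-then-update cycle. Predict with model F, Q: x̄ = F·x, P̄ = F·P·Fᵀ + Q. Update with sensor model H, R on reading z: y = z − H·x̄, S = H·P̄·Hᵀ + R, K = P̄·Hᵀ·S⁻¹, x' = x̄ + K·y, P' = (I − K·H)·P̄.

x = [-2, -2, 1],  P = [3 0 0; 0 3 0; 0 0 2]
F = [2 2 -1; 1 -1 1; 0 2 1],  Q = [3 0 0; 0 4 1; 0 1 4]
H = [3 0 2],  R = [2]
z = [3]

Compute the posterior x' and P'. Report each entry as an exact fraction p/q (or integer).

x' = [-243/455, 23/455, 1011/455]
P' = [1746/455 374/455 -2512/455; 374/455 5316/455 -573/455; -2512/455 -573/455 3834/455]

x̄ = F·x = [-9, 1, -3]
P̄ = F·P·Fᵀ + Q = [29 -2 10; -2 12 -3; 10 -3 18]
y = z − H·x̄ = [36]
S = H·P̄·Hᵀ + R = [455]
K = P̄·Hᵀ·S⁻¹ = [107/455; -12/455; 66/455]
x' = x̄ + K·y = [-243/455, 23/455, 1011/455]
P' = (I − K·H)·P̄ = [1746/455 374/455 -2512/455; 374/455 5316/455 -573/455; -2512/455 -573/455 3834/455]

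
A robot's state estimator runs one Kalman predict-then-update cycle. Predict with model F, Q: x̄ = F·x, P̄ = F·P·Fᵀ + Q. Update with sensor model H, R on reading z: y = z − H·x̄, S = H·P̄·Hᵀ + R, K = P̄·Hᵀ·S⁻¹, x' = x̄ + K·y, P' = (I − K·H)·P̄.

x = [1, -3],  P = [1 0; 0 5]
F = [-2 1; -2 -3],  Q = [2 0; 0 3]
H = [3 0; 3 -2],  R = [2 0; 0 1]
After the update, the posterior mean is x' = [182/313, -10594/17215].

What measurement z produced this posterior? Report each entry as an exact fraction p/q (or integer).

z = [2, 3]

x̄ = F·x = [-5, 7]
P̄ = F·P·Fᵀ + Q = [11 -11; -11 52]
S = H·P̄·Hᵀ + R = [101 165; 165 440]
K = P̄·Hᵀ·S⁻¹ = [99/313 2/313; 147/313 -8392/17215]
x' − x̄ = [1747/313, -131099/17215] = K·y
y = (KᵀK)⁻¹·Kᵀ·(x' − x̄) = [17, 32]
z = y + H·x̄ = [17, 32] + [-15, -29] = [2, 3]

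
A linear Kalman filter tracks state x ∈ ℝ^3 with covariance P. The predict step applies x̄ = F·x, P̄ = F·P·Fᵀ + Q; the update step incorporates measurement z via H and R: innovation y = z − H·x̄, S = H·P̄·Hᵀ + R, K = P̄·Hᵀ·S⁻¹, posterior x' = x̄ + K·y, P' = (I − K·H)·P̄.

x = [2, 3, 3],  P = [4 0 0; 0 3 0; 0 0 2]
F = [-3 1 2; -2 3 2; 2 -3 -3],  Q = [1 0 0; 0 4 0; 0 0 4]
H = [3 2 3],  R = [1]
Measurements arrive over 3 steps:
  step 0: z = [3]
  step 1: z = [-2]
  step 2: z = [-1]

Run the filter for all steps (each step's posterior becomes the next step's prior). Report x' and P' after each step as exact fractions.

step 0: x' = [79/10, 953/65, -217/13], P' = [323/20 86/5 -55/2; 86/5 2419/65 -545/13; -55/2 -545/13 720/13]
step 1: x' = [-474059/336371, 3672055/336371, -2204291/336371], P' = [6722757/336371 1997386/336371 -7988646/336371; 1997386/336371 22538361/336371 -16997142/336371; -7988646/336371 -16997142/336371 19274506/336371]
step 2: x' = [-50032106/96277129, 775305453/37029665, -1325826356/96277129], P' = [1994431343/96277129 132079633/7405933 -3120083885/96277129; 132079633/7405933 9241667367/37029665 -1363428921/7405933; -3120083885/96277129 -1363428921/7405933 14920554001/96277129]

step 0: x̄ = F·x = [3, 11, -14]
step 0: P̄ = F·P·Fᵀ + Q = [48 41 -45; 41 55 -55; -45 -55 65]
step 0: y = z − H·x̄ = [14]
step 0: S = H·P̄·Hᵀ + R = [260]
step 0: K = P̄·Hᵀ·S⁻¹ = [7/20; 17/65; -5/26]
step 0: x' = x̄ + K·y = [79/10, 953/65, -217/13]
step 0: P' = (I − K·H)·P̄ = [323/20 86/5 -55/2; 86/5 2419/65 -545/13; -55/2 -545/13 720/13]
step 1: x̄ = F·x = [-1103/26, -26/5, 1423/65]
step 1: P̄ = F·P·Fᵀ + Q = [24139/52 361/2 -4314/13; 361/2 678/5 -858/5; -4314/13 -858/5 17614/65]
step 1: y = z − H·x̄ = [9099/130]
step 1: S = H·P̄·Hᵀ + R = [336371/260]
step 1: K = P̄·Hᵀ·S⁻¹ = [197105/336371; 77454/336371; -136704/336371]
step 1: x' = x̄ + K·y = [-474059/336371, 3672055/336371, -2204291/336371]
step 1: P' = (I − K·H)·P̄ = [6722757/336371 1997386/336371 -7988646/336371; 1997386/336371 22538361/336371 -16997142/336371; -7988646/336371 -16997142/336371 19274506/336371]
step 2: x̄ = F·x = [97950/48053, 7555701/336371, -5351410/336371]
step 2: P̄ = F·P·Fᵀ + Q = [25195491/48053 15283961/48053 -21786505/48053; 15283961/48053 144154617/336371 -146344011/336371; -21786505/48053 -146344011/336371 170498879/336371]
step 2: y = z − H·x̄ = [-50017/11599]
step 2: S = H·P̄·Hᵀ + R = [16599505/11599]
step 2: K = P̄·Hᵀ·S⁻¹ = [1969408/3319901; 451566/1276885; -1646262/3319901]
step 2: x' = x̄ + K·y = [-50032106/96277129, 775305453/37029665, -1325826356/96277129]
step 2: P' = (I − K·H)·P̄ = [1994431343/96277129 132079633/7405933 -3120083885/96277129; 132079633/7405933 9241667367/37029665 -1363428921/7405933; -3120083885/96277129 -1363428921/7405933 14920554001/96277129]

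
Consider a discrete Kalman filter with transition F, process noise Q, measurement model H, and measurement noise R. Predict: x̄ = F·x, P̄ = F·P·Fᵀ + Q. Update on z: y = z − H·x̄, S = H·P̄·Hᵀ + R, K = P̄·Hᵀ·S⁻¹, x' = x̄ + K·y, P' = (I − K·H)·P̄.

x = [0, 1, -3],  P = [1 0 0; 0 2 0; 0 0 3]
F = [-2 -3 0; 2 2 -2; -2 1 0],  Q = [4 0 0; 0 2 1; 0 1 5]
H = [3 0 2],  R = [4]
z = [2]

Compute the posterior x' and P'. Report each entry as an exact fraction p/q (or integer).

x' = [-18/43, 275/43, 67/43]
P' = [616/129 -362/129 -850/129; -362/129 2296/129 497/129; -850/129 497/129 1291/129]

x̄ = F·x = [-3, 8, 1]
P̄ = F·P·Fᵀ + Q = [26 -16 -2; -16 26 1; -2 1 11]
y = z − H·x̄ = [9]
S = H·P̄·Hᵀ + R = [258]
K = P̄·Hᵀ·S⁻¹ = [37/129; -23/129; 8/129]
x' = x̄ + K·y = [-18/43, 275/43, 67/43]
P' = (I − K·H)·P̄ = [616/129 -362/129 -850/129; -362/129 2296/129 497/129; -850/129 497/129 1291/129]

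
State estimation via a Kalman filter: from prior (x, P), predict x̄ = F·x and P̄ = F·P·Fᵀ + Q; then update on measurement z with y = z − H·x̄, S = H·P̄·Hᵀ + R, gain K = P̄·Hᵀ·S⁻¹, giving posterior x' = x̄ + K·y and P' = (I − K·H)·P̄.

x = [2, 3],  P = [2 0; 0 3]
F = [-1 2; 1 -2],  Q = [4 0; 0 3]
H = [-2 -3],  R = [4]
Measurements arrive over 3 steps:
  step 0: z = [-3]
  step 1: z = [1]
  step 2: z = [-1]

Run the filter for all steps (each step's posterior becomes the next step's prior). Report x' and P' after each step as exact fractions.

step 0: x̄ = F·x = [4, -4]
step 0: P̄ = F·P·Fᵀ + Q = [18 -14; -14 17]
step 0: y = z − H·x̄ = [-7]
step 0: S = H·P̄·Hᵀ + R = [61]
step 0: K = P̄·Hᵀ·S⁻¹ = [6/61; -23/61]
step 0: x' = x̄ + K·y = [202/61, -83/61]
step 0: P' = (I − K·H)·P̄ = [1062/61 -716/61; -716/61 508/61]
step 1: x̄ = F·x = [-368/61, 368/61]
step 1: P̄ = F·P·Fᵀ + Q = [6202/61 -5958/61; -5958/61 6141/61]
step 1: y = z − H·x̄ = [429/61]
step 1: S = H·P̄·Hᵀ + R = [8825/61]
step 1: K = P̄·Hᵀ·S⁻¹ = [1094/1765; -6507/8825]
step 1: x' = x̄ + K·y = [-2954/1765, 7477/8825]
step 1: P' = (I − K·H)·P̄ = [16270/353 -55692/1765; -55692/1765 194316/8825]
step 2: x̄ = F·x = [29724/8825, -29724/8825]
step 2: P̄ = F·P·Fᵀ + Q = [2333154/8825 -2297854/8825; -2297854/8825 2324329/8825]
step 2: y = z − H·x̄ = [-38549/8825]
step 2: S = H·P̄·Hᵀ + R = [2712629/8825]
step 2: K = P̄·Hᵀ·S⁻¹ = [2227254/2712629; -2377279/2712629]
step 2: x' = x̄ + K·y = [-592434/2712629, 1247767/2712629]
step 2: P' = (I − K·H)·P̄ = [155050518/2712629 -106336684/2712629; -106336684/2712629 74060828/2712629]

step 0: x' = [202/61, -83/61], P' = [1062/61 -716/61; -716/61 508/61]
step 1: x' = [-2954/1765, 7477/8825], P' = [16270/353 -55692/1765; -55692/1765 194316/8825]
step 2: x' = [-592434/2712629, 1247767/2712629], P' = [155050518/2712629 -106336684/2712629; -106336684/2712629 74060828/2712629]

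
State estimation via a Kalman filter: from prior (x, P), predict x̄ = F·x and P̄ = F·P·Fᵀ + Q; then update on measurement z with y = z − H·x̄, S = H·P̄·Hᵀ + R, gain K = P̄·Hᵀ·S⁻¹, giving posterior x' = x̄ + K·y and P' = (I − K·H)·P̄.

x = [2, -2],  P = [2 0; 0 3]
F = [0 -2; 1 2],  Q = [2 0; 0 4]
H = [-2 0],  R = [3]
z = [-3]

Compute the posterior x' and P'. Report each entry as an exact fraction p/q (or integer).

x' = [96/59, 2/59]
P' = [42/59 -36/59; -36/59 486/59]

x̄ = F·x = [4, -2]
P̄ = F·P·Fᵀ + Q = [14 -12; -12 18]
y = z − H·x̄ = [5]
S = H·P̄·Hᵀ + R = [59]
K = P̄·Hᵀ·S⁻¹ = [-28/59; 24/59]
x' = x̄ + K·y = [96/59, 2/59]
P' = (I − K·H)·P̄ = [42/59 -36/59; -36/59 486/59]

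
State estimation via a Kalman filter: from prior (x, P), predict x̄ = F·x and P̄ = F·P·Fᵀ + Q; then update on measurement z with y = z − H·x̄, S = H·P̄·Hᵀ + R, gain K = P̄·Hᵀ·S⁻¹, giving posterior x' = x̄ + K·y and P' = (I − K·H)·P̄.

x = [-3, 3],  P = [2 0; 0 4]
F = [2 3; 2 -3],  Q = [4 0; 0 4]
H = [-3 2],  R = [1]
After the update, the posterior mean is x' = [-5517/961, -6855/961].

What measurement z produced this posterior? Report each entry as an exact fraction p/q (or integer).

z = [3]

x̄ = F·x = [3, -15]
P̄ = F·P·Fᵀ + Q = [48 -28; -28 48]
S = H·P̄·Hᵀ + R = [961]
K = P̄·Hᵀ·S⁻¹ = [-200/961; 180/961]
x' − x̄ = [-8400/961, 7560/961] = K·y
y = (KᵀK)⁻¹·Kᵀ·(x' − x̄) = [42]
z = y + H·x̄ = [42] + [-39] = [3]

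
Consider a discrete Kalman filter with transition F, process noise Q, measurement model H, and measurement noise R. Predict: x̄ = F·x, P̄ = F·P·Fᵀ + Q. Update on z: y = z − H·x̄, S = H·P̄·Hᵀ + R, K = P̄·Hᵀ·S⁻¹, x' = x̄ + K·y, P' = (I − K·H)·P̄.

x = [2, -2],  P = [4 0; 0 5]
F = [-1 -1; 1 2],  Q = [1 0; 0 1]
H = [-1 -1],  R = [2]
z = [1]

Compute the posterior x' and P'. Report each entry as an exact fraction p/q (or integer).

x' = [-4/9, -7/9]
P' = [74/9 -82/9; -82/9 104/9]

x̄ = F·x = [0, -2]
P̄ = F·P·Fᵀ + Q = [10 -14; -14 25]
y = z − H·x̄ = [-1]
S = H·P̄·Hᵀ + R = [9]
K = P̄·Hᵀ·S⁻¹ = [4/9; -11/9]
x' = x̄ + K·y = [-4/9, -7/9]
P' = (I − K·H)·P̄ = [74/9 -82/9; -82/9 104/9]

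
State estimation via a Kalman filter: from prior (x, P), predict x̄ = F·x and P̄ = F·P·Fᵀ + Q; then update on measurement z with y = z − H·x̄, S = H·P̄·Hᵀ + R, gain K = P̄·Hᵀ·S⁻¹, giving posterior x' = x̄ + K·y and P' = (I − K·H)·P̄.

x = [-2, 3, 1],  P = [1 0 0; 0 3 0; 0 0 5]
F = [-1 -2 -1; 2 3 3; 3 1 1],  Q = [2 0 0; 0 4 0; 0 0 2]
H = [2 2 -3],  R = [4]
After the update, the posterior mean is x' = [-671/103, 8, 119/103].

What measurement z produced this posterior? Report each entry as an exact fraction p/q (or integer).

z = [-1]

x̄ = F·x = [-5, 8, -2]
P̄ = F·P·Fᵀ + Q = [20 -35 -14; -35 80 30; -14 30 19]
S = H·P̄·Hᵀ + R = [103]
K = P̄·Hᵀ·S⁻¹ = [12/103; 0; -25/103]
x' − x̄ = [-156/103, 0, 325/103] = K·y
y = (KᵀK)⁻¹·Kᵀ·(x' − x̄) = [-13]
z = y + H·x̄ = [-13] + [12] = [-1]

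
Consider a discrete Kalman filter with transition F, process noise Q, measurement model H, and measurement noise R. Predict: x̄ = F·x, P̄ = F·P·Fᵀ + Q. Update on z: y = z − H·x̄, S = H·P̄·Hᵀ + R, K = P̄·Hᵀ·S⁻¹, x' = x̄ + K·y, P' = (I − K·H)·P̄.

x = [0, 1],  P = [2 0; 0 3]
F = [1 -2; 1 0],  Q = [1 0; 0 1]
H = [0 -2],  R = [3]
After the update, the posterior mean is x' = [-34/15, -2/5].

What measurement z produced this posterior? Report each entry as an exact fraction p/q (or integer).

x̄ = F·x = [-2, 0]
P̄ = F·P·Fᵀ + Q = [15 2; 2 3]
S = H·P̄·Hᵀ + R = [15]
K = P̄·Hᵀ·S⁻¹ = [-4/15; -2/5]
x' − x̄ = [-4/15, -2/5] = K·y
y = (KᵀK)⁻¹·Kᵀ·(x' − x̄) = [1]
z = y + H·x̄ = [1] + [0] = [1]

z = [1]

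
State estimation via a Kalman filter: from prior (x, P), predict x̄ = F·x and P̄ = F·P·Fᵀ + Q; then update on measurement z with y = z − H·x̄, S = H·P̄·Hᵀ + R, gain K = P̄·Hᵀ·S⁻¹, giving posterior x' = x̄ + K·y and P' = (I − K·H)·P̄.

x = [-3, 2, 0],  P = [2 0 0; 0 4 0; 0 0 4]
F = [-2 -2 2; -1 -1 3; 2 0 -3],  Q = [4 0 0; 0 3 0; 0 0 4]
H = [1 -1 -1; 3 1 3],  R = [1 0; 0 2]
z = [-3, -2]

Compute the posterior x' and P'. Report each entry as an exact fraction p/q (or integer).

x̄ = F·x = [2, 1, -6]
P̄ = F·P·Fᵀ + Q = [44 36 -32; 36 45 -40; -32 -40 48]
y = z − H·x̄ = [-10, 9]
S = H·P̄·Hᵀ + R = [50 31; 31 275]
K = P̄·Hᵀ·S⁻¹ = [8768/12789 2360/12789; 7502/12789 689/12789; -11248/12789 1640/12789]
x' = x̄ + K·y = [-40862/12789, -56030/12789, 50506/12789]
P' = (I − K·H)·P̄ = [42076/12789 110716/12789 -77408/12789; 110716/12789 320206/12789 -216992/12789; -77408/12789 -216992/12789 150832/12789]

x' = [-40862/12789, -56030/12789, 50506/12789]
P' = [42076/12789 110716/12789 -77408/12789; 110716/12789 320206/12789 -216992/12789; -77408/12789 -216992/12789 150832/12789]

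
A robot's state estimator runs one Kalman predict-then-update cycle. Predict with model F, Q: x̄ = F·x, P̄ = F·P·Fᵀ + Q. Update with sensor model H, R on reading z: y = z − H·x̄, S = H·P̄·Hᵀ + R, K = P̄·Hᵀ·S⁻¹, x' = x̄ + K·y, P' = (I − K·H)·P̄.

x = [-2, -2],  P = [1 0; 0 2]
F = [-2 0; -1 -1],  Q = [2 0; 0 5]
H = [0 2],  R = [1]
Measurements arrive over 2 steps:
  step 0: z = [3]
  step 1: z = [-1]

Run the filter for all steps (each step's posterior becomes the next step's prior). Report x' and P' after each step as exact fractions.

step 0: x' = [112/33, 52/33], P' = [182/33 2/33; 2/33 8/33]
step 1: x' = [-3392/1469, -882/1469], P' = [18930/1469 368/1469; 368/1469 359/1469]

step 0: x̄ = F·x = [4, 4]
step 0: P̄ = F·P·Fᵀ + Q = [6 2; 2 8]
step 0: y = z − H·x̄ = [-5]
step 0: S = H·P̄·Hᵀ + R = [33]
step 0: K = P̄·Hᵀ·S⁻¹ = [4/33; 16/33]
step 0: x' = x̄ + K·y = [112/33, 52/33]
step 0: P' = (I − K·H)·P̄ = [182/33 2/33; 2/33 8/33]
step 1: x̄ = F·x = [-224/33, -164/33]
step 1: P̄ = F·P·Fᵀ + Q = [794/33 368/33; 368/33 359/33]
step 1: y = z − H·x̄ = [295/33]
step 1: S = H·P̄·Hᵀ + R = [1469/33]
step 1: K = P̄·Hᵀ·S⁻¹ = [736/1469; 718/1469]
step 1: x' = x̄ + K·y = [-3392/1469, -882/1469]
step 1: P' = (I − K·H)·P̄ = [18930/1469 368/1469; 368/1469 359/1469]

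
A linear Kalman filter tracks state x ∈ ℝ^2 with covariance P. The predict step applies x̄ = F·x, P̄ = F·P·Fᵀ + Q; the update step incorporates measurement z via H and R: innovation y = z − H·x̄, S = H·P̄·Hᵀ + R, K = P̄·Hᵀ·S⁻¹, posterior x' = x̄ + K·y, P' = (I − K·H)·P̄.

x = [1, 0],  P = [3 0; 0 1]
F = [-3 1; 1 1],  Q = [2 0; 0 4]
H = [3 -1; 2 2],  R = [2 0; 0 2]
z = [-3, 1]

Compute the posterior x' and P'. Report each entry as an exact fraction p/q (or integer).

x' = [-1931/3024, 68/63]
P' = [235/1512 -2/63; -2/63 8/21]

x̄ = F·x = [-3, 1]
P̄ = F·P·Fᵀ + Q = [30 -8; -8 8]
y = z − H·x̄ = [7, 5]
S = H·P̄·Hᵀ + R = [328 132; 132 90]
K = P̄·Hᵀ·S⁻¹ = [251/1008 187/1512; -5/21 22/63]
x' = x̄ + K·y = [-1931/3024, 68/63]
P' = (I − K·H)·P̄ = [235/1512 -2/63; -2/63 8/21]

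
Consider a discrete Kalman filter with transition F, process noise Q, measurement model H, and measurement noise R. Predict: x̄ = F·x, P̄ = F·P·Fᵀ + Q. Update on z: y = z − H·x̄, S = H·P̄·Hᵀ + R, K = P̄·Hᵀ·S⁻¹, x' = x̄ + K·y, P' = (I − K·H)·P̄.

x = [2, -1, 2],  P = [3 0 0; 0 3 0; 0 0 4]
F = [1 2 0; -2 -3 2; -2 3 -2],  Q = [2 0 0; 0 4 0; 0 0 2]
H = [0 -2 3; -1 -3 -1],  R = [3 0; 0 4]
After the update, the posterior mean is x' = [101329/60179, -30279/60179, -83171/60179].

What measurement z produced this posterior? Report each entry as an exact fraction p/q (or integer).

x̄ = F·x = [0, 3, -11]
P̄ = F·P·Fᵀ + Q = [17 -24 12; -24 59 -31; 12 -31 57]
S = H·P̄·Hᵀ + R = [1124 316; 316 303]
K = P̄·Hᵀ·S⁻¹ = [2966/60179 5447/60179; -25381/240716 -17613/60179; 63015/240716 -11663/60179]
x' − x̄ = [101329/60179, -210816/60179, 578798/60179] = K·y
y = (KᵀK)⁻¹·Kᵀ·(x' − x̄) = [36, -1]
z = y + H·x̄ = [36, -1] + [-39, 2] = [-3, 1]

z = [-3, 1]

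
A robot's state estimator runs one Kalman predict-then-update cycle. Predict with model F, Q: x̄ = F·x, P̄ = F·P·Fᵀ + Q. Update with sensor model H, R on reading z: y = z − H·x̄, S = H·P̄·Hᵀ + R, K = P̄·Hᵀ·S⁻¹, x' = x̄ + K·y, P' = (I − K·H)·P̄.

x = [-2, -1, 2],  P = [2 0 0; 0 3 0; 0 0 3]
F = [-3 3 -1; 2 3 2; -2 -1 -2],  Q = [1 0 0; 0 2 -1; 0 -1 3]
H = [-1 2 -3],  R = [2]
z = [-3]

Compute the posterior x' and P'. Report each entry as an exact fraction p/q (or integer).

x̄ = F·x = [1, -3, 1]
P̄ = F·P·Fᵀ + Q = [49 9 9; 9 49 -30; 9 -30 26]
y = z − H·x̄ = [7]
S = H·P̄·Hᵀ + R = [859]
K = P̄·Hᵀ·S⁻¹ = [-58/859; 179/859; -147/859]
x' = x̄ + K·y = [453/859, -1324/859, -170/859]
P' = (I − K·H)·P̄ = [38727/859 18113/859 -795/859; 18113/859 10050/859 543/859; -795/859 543/859 725/859]

x' = [453/859, -1324/859, -170/859]
P' = [38727/859 18113/859 -795/859; 18113/859 10050/859 543/859; -795/859 543/859 725/859]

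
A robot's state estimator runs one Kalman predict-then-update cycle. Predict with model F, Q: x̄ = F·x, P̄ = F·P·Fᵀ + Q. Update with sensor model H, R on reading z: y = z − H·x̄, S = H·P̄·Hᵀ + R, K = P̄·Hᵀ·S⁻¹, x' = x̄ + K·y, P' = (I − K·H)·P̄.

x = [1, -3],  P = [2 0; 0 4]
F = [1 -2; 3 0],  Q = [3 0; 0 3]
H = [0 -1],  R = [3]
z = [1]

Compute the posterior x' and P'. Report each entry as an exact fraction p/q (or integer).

x' = [6, -1/2]
P' = [39/2 3/4; 3/4 21/8]

x̄ = F·x = [7, 3]
P̄ = F·P·Fᵀ + Q = [21 6; 6 21]
y = z − H·x̄ = [4]
S = H·P̄·Hᵀ + R = [24]
K = P̄·Hᵀ·S⁻¹ = [-1/4; -7/8]
x' = x̄ + K·y = [6, -1/2]
P' = (I − K·H)·P̄ = [39/2 3/4; 3/4 21/8]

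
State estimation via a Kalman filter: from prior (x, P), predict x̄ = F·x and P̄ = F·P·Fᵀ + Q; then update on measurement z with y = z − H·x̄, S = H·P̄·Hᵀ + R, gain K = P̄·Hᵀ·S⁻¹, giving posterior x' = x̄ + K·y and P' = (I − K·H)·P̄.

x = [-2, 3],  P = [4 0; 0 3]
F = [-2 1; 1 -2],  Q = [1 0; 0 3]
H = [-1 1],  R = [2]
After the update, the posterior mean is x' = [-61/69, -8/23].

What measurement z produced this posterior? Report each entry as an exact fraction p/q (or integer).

z = [1]

x̄ = F·x = [7, -8]
P̄ = F·P·Fᵀ + Q = [20 -14; -14 19]
S = H·P̄·Hᵀ + R = [69]
K = P̄·Hᵀ·S⁻¹ = [-34/69; 11/23]
x' − x̄ = [-544/69, 176/23] = K·y
y = (KᵀK)⁻¹·Kᵀ·(x' − x̄) = [16]
z = y + H·x̄ = [16] + [-15] = [1]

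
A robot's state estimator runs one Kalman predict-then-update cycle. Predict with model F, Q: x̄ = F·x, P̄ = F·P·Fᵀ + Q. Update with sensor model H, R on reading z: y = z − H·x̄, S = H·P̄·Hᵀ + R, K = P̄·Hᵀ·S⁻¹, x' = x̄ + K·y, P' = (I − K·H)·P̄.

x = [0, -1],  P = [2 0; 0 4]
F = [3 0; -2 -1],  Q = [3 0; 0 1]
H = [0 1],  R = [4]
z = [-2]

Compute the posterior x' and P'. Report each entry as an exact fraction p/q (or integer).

x̄ = F·x = [0, 1]
P̄ = F·P·Fᵀ + Q = [21 -12; -12 13]
y = z − H·x̄ = [-3]
S = H·P̄·Hᵀ + R = [17]
K = P̄·Hᵀ·S⁻¹ = [-12/17; 13/17]
x' = x̄ + K·y = [36/17, -22/17]
P' = (I − K·H)·P̄ = [213/17 -48/17; -48/17 52/17]

x' = [36/17, -22/17]
P' = [213/17 -48/17; -48/17 52/17]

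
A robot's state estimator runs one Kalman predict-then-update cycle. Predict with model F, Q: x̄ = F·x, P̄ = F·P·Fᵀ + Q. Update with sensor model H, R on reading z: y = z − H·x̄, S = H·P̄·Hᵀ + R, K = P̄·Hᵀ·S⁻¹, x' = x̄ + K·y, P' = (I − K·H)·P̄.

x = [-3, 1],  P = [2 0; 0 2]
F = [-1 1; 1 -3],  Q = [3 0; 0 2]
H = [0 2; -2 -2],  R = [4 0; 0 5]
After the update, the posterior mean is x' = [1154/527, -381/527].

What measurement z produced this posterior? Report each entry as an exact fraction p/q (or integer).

x̄ = F·x = [4, -6]
P̄ = F·P·Fᵀ + Q = [7 -8; -8 22]
S = H·P̄·Hᵀ + R = [92 -56; -56 57]
K = P̄·Hᵀ·S⁻¹ = [-200/527 -178/527; 235/527 -28/527]
x' − x̄ = [-954/527, 2781/527] = K·y
y = (KᵀK)⁻¹·Kᵀ·(x' − x̄) = [11, -7]
z = y + H·x̄ = [11, -7] + [-12, 4] = [-1, -3]

z = [-1, -3]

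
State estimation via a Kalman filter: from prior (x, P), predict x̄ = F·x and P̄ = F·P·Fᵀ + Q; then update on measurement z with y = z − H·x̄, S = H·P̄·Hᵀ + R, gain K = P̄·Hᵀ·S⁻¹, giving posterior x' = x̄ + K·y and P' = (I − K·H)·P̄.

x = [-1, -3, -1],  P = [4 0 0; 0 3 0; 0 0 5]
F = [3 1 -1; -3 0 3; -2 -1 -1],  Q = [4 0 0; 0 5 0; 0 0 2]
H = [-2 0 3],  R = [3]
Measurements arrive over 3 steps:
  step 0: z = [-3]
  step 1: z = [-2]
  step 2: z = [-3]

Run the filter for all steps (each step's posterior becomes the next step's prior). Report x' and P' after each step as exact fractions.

step 0: x̄ = F·x = [-5, 0, 6]
step 0: P̄ = F·P·Fᵀ + Q = [48 -51 -22; -51 86 9; -22 9 26]
step 0: y = z − H·x̄ = [-31]
step 0: S = H·P̄·Hᵀ + R = [693]
step 0: K = P̄·Hᵀ·S⁻¹ = [-18/77; 43/231; 122/693]
step 0: x' = x̄ + K·y = [173/77, -1333/231, 376/693]
step 0: P' = (I − K·H)·P̄ = [780/77 -1605/77 502/77; -1605/77 4773/77 -3167/231; 502/77 -3167/231 3134/693]
step 1: x̄ = F·x = [296/693, -1181/231, 509/693]
step 1: P̄ = F·P·Fᵀ + Q = [17267/693 -1178/231 -14236/693; -1178/231 1503/77 1444/231; -14236/693 1444/231 16847/693]
step 1: y = z − H·x̄ = [-211/63]
step 1: S = H·P̄·Hᵀ + R = [35782/63]
step 1: K = P̄·Hᵀ·S⁻¹ = [-3511/17891; 912/17891; 7183/35782]
step 1: x' = x̄ + K·y = [213409/196801, -1039755/196801, 24465/393602]
step 1: P' = (I − K·H)·P̄ = [598845/196801 114570/196801 360609/196801; 114570/196801 3551003/196801 86412/196801; 360609/196801 86412/196801 559825/393602]
step 2: x̄ = F·x = [-823521/393602, -1207059/393602, 109219/35782]
step 2: P̄ = F·P·Fᵀ + Q = [16717333/393602 -3973017/393602 -1417749/35782; -3973017/393602 4803721/393602 319269/35782; -1417749/35782 319269/35782 1580625/35782]
step 2: y = z − H·x̄ = [-6432075/393602]
step 2: S = H·P̄·Hᵀ + R = [411674881/393602]
step 2: K = P̄·Hᵀ·S⁻¹ = [-80220383/411674881; 18481911/411674881; 83351103/411674881]
step 2: x' = x̄ + K·y = [449592762/411674881, -1564506552/411674881, -105514298/411674881]
step 2: P' = (I − K·H)·P̄ = [1135147242/411674881 -388629432/411674881 676544445/411674881; -388629432/411674881 4156458140/411674881 -240604377/411674881; 676544445/411674881 -240604377/411674881 534380733/411674881]

step 0: x' = [173/77, -1333/231, 376/693], P' = [780/77 -1605/77 502/77; -1605/77 4773/77 -3167/231; 502/77 -3167/231 3134/693]
step 1: x' = [213409/196801, -1039755/196801, 24465/393602], P' = [598845/196801 114570/196801 360609/196801; 114570/196801 3551003/196801 86412/196801; 360609/196801 86412/196801 559825/393602]
step 2: x' = [449592762/411674881, -1564506552/411674881, -105514298/411674881], P' = [1135147242/411674881 -388629432/411674881 676544445/411674881; -388629432/411674881 4156458140/411674881 -240604377/411674881; 676544445/411674881 -240604377/411674881 534380733/411674881]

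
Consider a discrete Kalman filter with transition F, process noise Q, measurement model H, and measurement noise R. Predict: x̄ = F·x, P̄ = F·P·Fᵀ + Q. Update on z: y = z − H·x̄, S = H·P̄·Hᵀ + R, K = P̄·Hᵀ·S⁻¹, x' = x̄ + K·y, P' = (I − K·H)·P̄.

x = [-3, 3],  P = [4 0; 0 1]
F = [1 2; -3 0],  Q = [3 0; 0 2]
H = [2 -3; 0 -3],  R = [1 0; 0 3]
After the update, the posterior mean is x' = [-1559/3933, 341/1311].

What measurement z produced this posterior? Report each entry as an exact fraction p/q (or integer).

x̄ = F·x = [3, 9]
P̄ = F·P·Fᵀ + Q = [11 -12; -12 38]
S = H·P̄·Hᵀ + R = [531 414; 414 345]
K = P̄·Hᵀ·S⁻¹ = [74/171 -544/1311; -2/57 -126/437]
x' − x̄ = [-13358/3933, -11458/1311] = K·y
y = (KᵀK)⁻¹·Kᵀ·(x' − x̄) = [19, 28]
z = y + H·x̄ = [19, 28] + [-21, -27] = [-2, 1]

z = [-2, 1]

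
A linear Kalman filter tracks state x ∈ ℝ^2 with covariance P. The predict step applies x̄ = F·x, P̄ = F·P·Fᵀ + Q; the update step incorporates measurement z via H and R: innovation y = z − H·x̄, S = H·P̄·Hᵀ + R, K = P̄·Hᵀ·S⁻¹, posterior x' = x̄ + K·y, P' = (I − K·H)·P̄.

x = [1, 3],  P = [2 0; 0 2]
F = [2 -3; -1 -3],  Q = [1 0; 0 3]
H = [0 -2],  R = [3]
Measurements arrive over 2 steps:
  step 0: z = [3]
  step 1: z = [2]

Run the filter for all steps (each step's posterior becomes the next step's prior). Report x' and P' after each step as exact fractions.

step 0: x̄ = F·x = [-7, -10]
step 0: P̄ = F·P·Fᵀ + Q = [27 14; 14 23]
step 0: y = z − H·x̄ = [-17]
step 0: S = H·P̄·Hᵀ + R = [95]
step 0: K = P̄·Hᵀ·S⁻¹ = [-28/95; -46/95]
step 0: x' = x̄ + K·y = [-189/95, -168/95]
step 0: P' = (I − K·H)·P̄ = [1781/95 42/95; 42/95 69/95]
step 1: x̄ = F·x = [126/95, 693/95]
step 1: P̄ = F·P·Fᵀ + Q = [7336/95 -3067/95; -3067/95 2939/95]
step 1: y = z − H·x̄ = [1576/95]
step 1: S = H·P̄·Hᵀ + R = [12041/95]
step 1: K = P̄·Hᵀ·S⁻¹ = [6134/12041; -5878/12041]
step 1: x' = x̄ + K·y = [117730/12041, -9677/12041]
step 1: P' = (I − K·H)·P̄ = [533756/12041 -9201/12041; -9201/12041 8817/12041]

step 0: x' = [-189/95, -168/95], P' = [1781/95 42/95; 42/95 69/95]
step 1: x' = [117730/12041, -9677/12041], P' = [533756/12041 -9201/12041; -9201/12041 8817/12041]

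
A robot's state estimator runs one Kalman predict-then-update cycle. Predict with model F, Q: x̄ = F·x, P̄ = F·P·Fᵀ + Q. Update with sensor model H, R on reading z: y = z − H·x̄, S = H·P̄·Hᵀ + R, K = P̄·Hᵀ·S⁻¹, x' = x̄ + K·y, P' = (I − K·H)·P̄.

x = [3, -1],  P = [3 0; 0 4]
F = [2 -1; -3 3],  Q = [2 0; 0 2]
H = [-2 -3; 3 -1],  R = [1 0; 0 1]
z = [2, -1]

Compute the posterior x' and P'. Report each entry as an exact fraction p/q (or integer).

x̄ = F·x = [7, -12]
P̄ = F·P·Fᵀ + Q = [18 -30; -30 65]
y = z − H·x̄ = [-20, -34]
S = H·P̄·Hᵀ + R = [298 297; 297 408]
K = P̄·Hᵀ·S⁻¹ = [-972/11125 2998/11125; -603/2225 -1219/6675]
x' = x̄ + K·y = [-4617/11125, -2474/6675]
P' = (I − K·H)·P̄ = [906/11125 -56/2225; -56/2225 143/1335]

x' = [-4617/11125, -2474/6675]
P' = [906/11125 -56/2225; -56/2225 143/1335]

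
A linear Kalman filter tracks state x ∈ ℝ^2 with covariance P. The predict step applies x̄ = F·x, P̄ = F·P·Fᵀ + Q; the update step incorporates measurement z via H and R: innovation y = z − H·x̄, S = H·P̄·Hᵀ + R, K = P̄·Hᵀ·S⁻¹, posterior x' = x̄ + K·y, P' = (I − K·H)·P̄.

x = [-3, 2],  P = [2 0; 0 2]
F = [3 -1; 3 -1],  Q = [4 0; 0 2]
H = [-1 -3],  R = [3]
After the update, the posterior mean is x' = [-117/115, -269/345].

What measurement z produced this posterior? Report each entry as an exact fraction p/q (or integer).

x̄ = F·x = [-11, -11]
P̄ = F·P·Fᵀ + Q = [24 20; 20 22]
S = H·P̄·Hᵀ + R = [345]
K = P̄·Hᵀ·S⁻¹ = [-28/115; -86/345]
x' − x̄ = [1148/115, 3526/345] = K·y
y = (KᵀK)⁻¹·Kᵀ·(x' − x̄) = [-41]
z = y + H·x̄ = [-41] + [44] = [3]

z = [3]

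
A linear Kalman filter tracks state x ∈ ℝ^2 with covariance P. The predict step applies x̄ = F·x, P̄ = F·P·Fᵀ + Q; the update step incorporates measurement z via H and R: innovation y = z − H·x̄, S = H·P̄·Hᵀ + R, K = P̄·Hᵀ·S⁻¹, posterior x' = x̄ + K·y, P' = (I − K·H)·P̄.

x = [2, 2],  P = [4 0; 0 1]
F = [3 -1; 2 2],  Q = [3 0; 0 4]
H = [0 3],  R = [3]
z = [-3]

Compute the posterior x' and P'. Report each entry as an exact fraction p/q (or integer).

x' = [-302/73, -64/73]
P' = [1468/73 22/73; 22/73 24/73]

x̄ = F·x = [4, 8]
P̄ = F·P·Fᵀ + Q = [40 22; 22 24]
y = z − H·x̄ = [-27]
S = H·P̄·Hᵀ + R = [219]
K = P̄·Hᵀ·S⁻¹ = [22/73; 24/73]
x' = x̄ + K·y = [-302/73, -64/73]
P' = (I − K·H)·P̄ = [1468/73 22/73; 22/73 24/73]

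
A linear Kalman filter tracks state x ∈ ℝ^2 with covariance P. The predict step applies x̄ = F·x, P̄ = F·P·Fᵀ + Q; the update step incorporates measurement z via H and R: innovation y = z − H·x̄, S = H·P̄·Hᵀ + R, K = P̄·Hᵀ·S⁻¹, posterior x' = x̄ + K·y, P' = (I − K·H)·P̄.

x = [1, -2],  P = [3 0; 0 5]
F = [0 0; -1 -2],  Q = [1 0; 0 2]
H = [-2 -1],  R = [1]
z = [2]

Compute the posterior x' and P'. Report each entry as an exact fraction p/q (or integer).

x̄ = F·x = [0, 3]
P̄ = F·P·Fᵀ + Q = [1 0; 0 25]
y = z − H·x̄ = [5]
S = H·P̄·Hᵀ + R = [30]
K = P̄·Hᵀ·S⁻¹ = [-1/15; -5/6]
x' = x̄ + K·y = [-1/3, -7/6]
P' = (I − K·H)·P̄ = [13/15 -5/3; -5/3 25/6]

x' = [-1/3, -7/6]
P' = [13/15 -5/3; -5/3 25/6]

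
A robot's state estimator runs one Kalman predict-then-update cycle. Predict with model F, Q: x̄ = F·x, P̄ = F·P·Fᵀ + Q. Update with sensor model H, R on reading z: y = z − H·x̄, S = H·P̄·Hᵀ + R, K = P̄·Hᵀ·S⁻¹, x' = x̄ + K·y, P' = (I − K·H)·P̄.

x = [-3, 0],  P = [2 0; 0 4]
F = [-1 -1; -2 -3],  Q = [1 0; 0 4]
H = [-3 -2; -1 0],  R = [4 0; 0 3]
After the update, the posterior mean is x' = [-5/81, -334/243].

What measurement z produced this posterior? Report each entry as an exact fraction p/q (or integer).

x̄ = F·x = [3, 6]
P̄ = F·P·Fᵀ + Q = [7 16; 16 48]
S = H·P̄·Hᵀ + R = [451 53; 53 10]
K = P̄·Hᵀ·S⁻¹ = [-53/567 -116/567; -592/1701 416/1701]
x' − x̄ = [-248/81, -1792/243] = K·y
y = (KᵀK)⁻¹·Kᵀ·(x' − x̄) = [24, 4]
z = y + H·x̄ = [24, 4] + [-21, -3] = [3, 1]

z = [3, 1]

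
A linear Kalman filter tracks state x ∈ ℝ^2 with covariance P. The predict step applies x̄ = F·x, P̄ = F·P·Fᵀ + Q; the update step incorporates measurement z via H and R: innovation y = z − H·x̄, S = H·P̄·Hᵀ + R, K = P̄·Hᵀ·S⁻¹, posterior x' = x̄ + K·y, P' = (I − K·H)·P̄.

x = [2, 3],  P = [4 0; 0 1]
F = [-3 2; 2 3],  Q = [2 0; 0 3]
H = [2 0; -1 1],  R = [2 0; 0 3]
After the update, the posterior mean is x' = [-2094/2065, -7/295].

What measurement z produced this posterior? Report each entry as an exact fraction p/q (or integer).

z = [-3, -1]

x̄ = F·x = [0, 13]
P̄ = F·P·Fᵀ + Q = [42 -18; -18 28]
S = H·P̄·Hᵀ + R = [170 -120; -120 109]
K = P̄·Hᵀ·S⁻¹ = [978/2065 -12/413; 114/295 50/59]
x' − x̄ = [-2094/2065, -3842/295] = K·y
y = (KᵀK)⁻¹·Kᵀ·(x' − x̄) = [-3, -14]
z = y + H·x̄ = [-3, -14] + [0, 13] = [-3, -1]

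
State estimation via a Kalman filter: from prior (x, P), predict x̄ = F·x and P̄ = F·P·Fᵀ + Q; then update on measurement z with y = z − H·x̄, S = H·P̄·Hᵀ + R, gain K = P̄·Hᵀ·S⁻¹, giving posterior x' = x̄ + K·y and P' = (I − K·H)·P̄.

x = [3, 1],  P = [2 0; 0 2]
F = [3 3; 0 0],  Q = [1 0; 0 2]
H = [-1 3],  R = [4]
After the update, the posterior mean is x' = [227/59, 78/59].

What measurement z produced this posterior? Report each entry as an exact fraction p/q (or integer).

x̄ = F·x = [12, 0]
P̄ = F·P·Fᵀ + Q = [37 0; 0 2]
S = H·P̄·Hᵀ + R = [59]
K = P̄·Hᵀ·S⁻¹ = [-37/59; 6/59]
x' − x̄ = [-481/59, 78/59] = K·y
y = (KᵀK)⁻¹·Kᵀ·(x' − x̄) = [13]
z = y + H·x̄ = [13] + [-12] = [1]

z = [1]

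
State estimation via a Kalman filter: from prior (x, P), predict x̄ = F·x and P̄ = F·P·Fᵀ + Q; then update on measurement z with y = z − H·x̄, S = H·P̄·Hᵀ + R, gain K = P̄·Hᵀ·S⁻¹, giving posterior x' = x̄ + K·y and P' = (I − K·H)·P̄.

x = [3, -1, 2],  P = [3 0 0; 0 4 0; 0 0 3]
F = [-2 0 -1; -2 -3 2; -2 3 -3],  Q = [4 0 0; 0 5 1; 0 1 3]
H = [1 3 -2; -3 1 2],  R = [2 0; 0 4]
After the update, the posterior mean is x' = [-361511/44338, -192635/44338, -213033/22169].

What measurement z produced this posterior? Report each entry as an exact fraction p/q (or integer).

z = [-2, 1]

x̄ = F·x = [-8, 1, -15]
P̄ = F·P·Fᵀ + Q = [19 6 21; 6 65 -41; 21 -41 78]
S = H·P̄·Hᵀ + R = [1362 -218; -218 100]
K = P̄·Hᵀ·S⁻¹ = [-1231/44338 -3337/22169; 10335/44338 3506/22169; -3616/22169 3645/22169]
x' − x̄ = [-6807/44338, -236973/44338, 119502/22169] = K·y
y = (KᵀK)⁻¹·Kᵀ·(x' − x̄) = [-27, 6]
z = y + H·x̄ = [-27, 6] + [25, -5] = [-2, 1]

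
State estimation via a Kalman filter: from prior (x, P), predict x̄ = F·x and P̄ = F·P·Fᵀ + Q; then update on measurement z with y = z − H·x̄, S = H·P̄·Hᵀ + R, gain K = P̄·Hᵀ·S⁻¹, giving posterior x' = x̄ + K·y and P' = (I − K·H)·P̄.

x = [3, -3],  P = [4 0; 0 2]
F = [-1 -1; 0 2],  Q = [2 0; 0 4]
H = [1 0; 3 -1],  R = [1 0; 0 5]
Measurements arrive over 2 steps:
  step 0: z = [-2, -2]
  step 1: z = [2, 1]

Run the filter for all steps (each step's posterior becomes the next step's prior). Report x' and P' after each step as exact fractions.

step 0: x' = [-464/233, -1006/233], P' = [120/233 220/233; 220/233 1180/233]
step 1: x' = [85884/74365, 448/535], P' = [30894/74365 328/535; 328/535 2204/535]

step 0: x̄ = F·x = [0, -6]
step 0: P̄ = F·P·Fᵀ + Q = [8 -4; -4 12]
step 0: y = z − H·x̄ = [-2, -8]
step 0: S = H·P̄·Hᵀ + R = [9 28; 28 113]
step 0: K = P̄·Hᵀ·S⁻¹ = [120/233 28/233; 220/233 -104/233]
step 0: x' = x̄ + K·y = [-464/233, -1006/233]
step 0: P' = (I − K·H)·P̄ = [120/233 220/233; 220/233 1180/233]
step 1: x̄ = F·x = [1470/233, -2012/233]
step 1: P̄ = F·P·Fᵀ + Q = [2206/233 -2800/233; -2800/233 5652/233]
step 1: y = z − H·x̄ = [-1004/233, -6189/233]
step 1: S = H·P̄·Hᵀ + R = [2439/233 9418/233; 9418/233 43471/233]
step 1: K = P̄·Hᵀ·S⁻¹ = [30894/74365 9418/74365; 328/535 -244/535]
step 1: x' = x̄ + K·y = [85884/74365, 448/535]
step 1: P' = (I − K·H)·P̄ = [30894/74365 328/535; 328/535 2204/535]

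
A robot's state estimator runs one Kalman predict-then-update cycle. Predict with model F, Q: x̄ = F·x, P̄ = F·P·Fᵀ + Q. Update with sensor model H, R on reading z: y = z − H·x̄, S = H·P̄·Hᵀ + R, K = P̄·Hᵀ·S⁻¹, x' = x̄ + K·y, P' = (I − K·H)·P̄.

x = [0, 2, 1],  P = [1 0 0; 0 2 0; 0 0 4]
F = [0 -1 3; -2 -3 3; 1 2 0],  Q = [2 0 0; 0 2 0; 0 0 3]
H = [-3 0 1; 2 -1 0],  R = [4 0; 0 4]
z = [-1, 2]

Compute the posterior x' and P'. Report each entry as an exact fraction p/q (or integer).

x̄ = F·x = [1, -3, 4]
P̄ = F·P·Fᵀ + Q = [40 42 -4; 42 60 -14; -4 -14 12]
y = z − H·x̄ = [-2, -3]
S = H·P̄·Hᵀ + R = [400 -108; -108 56]
K = P̄·Hᵀ·S⁻¹ = [-355/1342 113/671; -328/671 -345/671; 249/1342 312/671]
x' = x̄ + K·y = [687/671, -322/671, 1499/671]
P' = (I − K·H)·P̄ = [536/671 620/671 898/671; 620/671 2620/671 548/671; 898/671 548/671 3192/671]

x' = [687/671, -322/671, 1499/671]
P' = [536/671 620/671 898/671; 620/671 2620/671 548/671; 898/671 548/671 3192/671]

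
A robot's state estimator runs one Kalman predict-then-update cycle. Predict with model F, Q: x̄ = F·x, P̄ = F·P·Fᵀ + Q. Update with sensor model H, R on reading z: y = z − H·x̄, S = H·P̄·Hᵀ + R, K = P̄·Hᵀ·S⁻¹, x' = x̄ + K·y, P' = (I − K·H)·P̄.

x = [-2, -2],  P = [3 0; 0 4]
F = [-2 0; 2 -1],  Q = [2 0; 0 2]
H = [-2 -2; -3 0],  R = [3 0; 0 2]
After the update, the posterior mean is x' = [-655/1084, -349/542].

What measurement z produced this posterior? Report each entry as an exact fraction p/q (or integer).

z = [3, 2]

x̄ = F·x = [4, -2]
P̄ = F·P·Fᵀ + Q = [14 -12; -12 18]
S = H·P̄·Hᵀ + R = [35 12; 12 128]
K = P̄·Hᵀ·S⁻¹ = [-1/542 -711/2168; -123/271 351/1084]
x' − x̄ = [-4991/1084, 735/542] = K·y
y = (KᵀK)⁻¹·Kᵀ·(x' − x̄) = [7, 14]
z = y + H·x̄ = [7, 14] + [-4, -12] = [3, 2]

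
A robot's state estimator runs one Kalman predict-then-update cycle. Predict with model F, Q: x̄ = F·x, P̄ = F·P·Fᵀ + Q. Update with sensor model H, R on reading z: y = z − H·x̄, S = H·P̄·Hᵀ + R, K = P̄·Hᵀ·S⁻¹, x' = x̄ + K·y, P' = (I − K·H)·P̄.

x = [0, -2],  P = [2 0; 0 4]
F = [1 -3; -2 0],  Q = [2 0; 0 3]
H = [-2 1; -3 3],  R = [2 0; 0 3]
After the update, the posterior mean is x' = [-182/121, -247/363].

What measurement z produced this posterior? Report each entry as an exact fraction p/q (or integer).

x̄ = F·x = [6, 0]
P̄ = F·P·Fᵀ + Q = [40 -4; -4 11]
S = H·P̄·Hᵀ + R = [189 309; 309 534]
K = P̄·Hᵀ·S⁻¹ = [-452/605 112/605; -1253/1815 878/1815]
x' − x̄ = [-908/121, -247/363] = K·y
y = (KᵀK)⁻¹·Kᵀ·(x' − x̄) = [15, 20]
z = y + H·x̄ = [15, 20] + [-12, -18] = [3, 2]

z = [3, 2]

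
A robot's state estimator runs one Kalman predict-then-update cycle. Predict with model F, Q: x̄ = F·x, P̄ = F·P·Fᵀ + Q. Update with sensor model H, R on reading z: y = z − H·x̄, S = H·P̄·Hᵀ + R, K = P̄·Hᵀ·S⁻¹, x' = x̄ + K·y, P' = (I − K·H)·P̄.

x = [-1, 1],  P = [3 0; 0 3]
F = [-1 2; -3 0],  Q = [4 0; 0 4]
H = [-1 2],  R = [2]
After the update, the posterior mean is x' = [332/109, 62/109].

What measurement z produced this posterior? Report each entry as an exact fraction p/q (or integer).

x̄ = F·x = [3, 3]
P̄ = F·P·Fᵀ + Q = [19 9; 9 31]
S = H·P̄·Hᵀ + R = [109]
K = P̄·Hᵀ·S⁻¹ = [-1/109; 53/109]
x' − x̄ = [5/109, -265/109] = K·y
y = (KᵀK)⁻¹·Kᵀ·(x' − x̄) = [-5]
z = y + H·x̄ = [-5] + [3] = [-2]

z = [-2]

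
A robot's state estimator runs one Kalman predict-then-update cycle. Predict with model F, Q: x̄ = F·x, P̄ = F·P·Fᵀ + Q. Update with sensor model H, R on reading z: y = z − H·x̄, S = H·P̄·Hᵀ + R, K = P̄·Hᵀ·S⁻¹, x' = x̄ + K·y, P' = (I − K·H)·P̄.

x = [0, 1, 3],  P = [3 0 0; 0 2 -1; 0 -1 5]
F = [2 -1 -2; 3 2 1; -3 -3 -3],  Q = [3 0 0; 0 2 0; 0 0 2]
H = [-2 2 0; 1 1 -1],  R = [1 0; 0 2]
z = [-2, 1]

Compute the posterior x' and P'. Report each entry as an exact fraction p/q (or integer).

x' = [26884/36557, -7123/36557, -14494/36557]
P' = [54552/36557 46917/36557 76083/36557; 46917/36557 48362/36557 69775/36557; 76083/36557 69775/36557 167230/36557]

x̄ = F·x = [-7, 5, -12]
P̄ = F·P·Fᵀ + Q = [33 9 9; 9 38 -45; 9 -45 74]
y = z − H·x̄ = [-26, -9]
S = H·P̄·Hᵀ + R = [213 118; 118 237]
K = P̄·Hᵀ·S⁻¹ = [-15270/36557 12693/36557; 2890/36557 12752/36557; -12616/36557 -10686/36557]
x' = x̄ + K·y = [26884/36557, -7123/36557, -14494/36557]
P' = (I − K·H)·P̄ = [54552/36557 46917/36557 76083/36557; 46917/36557 48362/36557 69775/36557; 76083/36557 69775/36557 167230/36557]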